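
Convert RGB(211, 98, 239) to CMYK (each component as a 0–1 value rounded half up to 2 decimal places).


R'=211/255≈0.8275, G'=98/255≈0.3843, B'=239/255≈0.9373
K = 1 - max(R',G',B') = 1 - 239/255 = 16/255 = 0.06274… → 0.06
(1-R'-K)/(1-K) simplifies to (max-R)/max with max = 239:
C = (239-211)/239 = 28/239 = 0.11715… → 0.12
M = (239-98)/239 = 141/239 = 0.58995… → 0.59
Y = (239-239)/239 = 0/239 = 0 → 0.00
= CMYK(0.12, 0.59, 0.00, 0.06)


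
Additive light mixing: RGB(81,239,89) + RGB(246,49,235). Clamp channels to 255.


Additive: each channel = min(255, C₁+C₂)
R: 81+246 = 327 → 255
G: 239+49 = 288 → 255
B: 89+235 = 324 → 255
= RGB(255, 255, 255)


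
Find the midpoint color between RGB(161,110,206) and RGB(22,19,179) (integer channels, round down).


Midpoint: each channel = ⌊(C₁+C₂)/2⌋
R: ⌊(161+22)/2⌋ = 91
G: ⌊(110+19)/2⌋ = 64
B: ⌊(206+179)/2⌋ = 192
= RGB(91, 64, 192)


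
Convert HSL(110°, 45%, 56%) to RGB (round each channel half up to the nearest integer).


H=110°, S=0.45, L=0.56
C = (1-|2L-1|)×S = (1-|0.12|)×0.45 = 0.396
H' = H/60 = 110/60 ≈ 1.8333; X = C×(1-|H' mod 2 - 1|) = 0.066
m = L - C/2 = 0.56 - 0.198 = 0.362
Sector ⌊H'⌋ = 1 → (R',G',B') = (0.066, 0.396, 0.0)
RGB = ((R'+m)×255, (G'+m)×255, (B'+m)×255) = (109.14, 193.29, 92.31)
Round half up → RGB(109, 193, 92)


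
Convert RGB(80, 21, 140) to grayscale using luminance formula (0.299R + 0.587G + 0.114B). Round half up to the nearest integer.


Gray = 0.299×R + 0.587×G + 0.114×B
Gray = 0.299×80 + 0.587×21 + 0.114×140
Gray = 23.920 + 12.327 + 15.960
Gray = 52.207 → round half up → 52
Gray = 52


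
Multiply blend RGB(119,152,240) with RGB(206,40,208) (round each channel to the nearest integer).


Multiply: C = A×B/255, rounded to nearest integer
R: 119×206/255 = 24514/255 ≈ 96.133 → 96
G: 152×40/255 = 6080/255 ≈ 23.843 → 24
B: 240×208/255 = 49920/255 ≈ 195.765 → 196
= RGB(96, 24, 196)


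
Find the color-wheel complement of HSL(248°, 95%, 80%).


Complement = opposite side of color wheel = hue + 180°
H' = (248 + 180) mod 360 = 68°
S and L unchanged.
= HSL(68°, 95%, 80%)


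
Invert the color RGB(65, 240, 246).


Invert: (255-R, 255-G, 255-B)
R: 255-65 = 190
G: 255-240 = 15
B: 255-246 = 9
= RGB(190, 15, 9)


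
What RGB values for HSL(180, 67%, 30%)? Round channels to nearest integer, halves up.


H=180°, S=0.67, L=0.30
C = (1-|2L-1|)×S = (1-|-0.40|)×0.67 = 0.402
H' = H/60 = 180/60 ≈ 3.0000; X = C×(1-|H' mod 2 - 1|) = 0.402
m = L - C/2 = 0.30 - 0.201 = 0.099
Sector ⌊H'⌋ = 3 → (R',G',B') = (0.0, 0.402, 0.402)
RGB = ((R'+m)×255, (G'+m)×255, (B'+m)×255) = (25.245, 127.755, 127.755)
Round half up → RGB(25, 128, 128)


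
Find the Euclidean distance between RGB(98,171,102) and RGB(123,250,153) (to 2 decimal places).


d = √[(R₁-R₂)² + (G₁-G₂)² + (B₁-B₂)²]
d = √[(98-123)² + (171-250)² + (102-153)²]
d = √[625 + 6241 + 2601]
d = √9467
d ≈ 97.30


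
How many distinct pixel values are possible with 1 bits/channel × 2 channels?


Total bits = 1 bits/channel × 2 channels = 2 bits
Distinct pixel values = 2^2
= 4 pixel values


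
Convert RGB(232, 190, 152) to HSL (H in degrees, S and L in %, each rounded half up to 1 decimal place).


Normalize: R'=232/255≈0.9098, G'=190/255≈0.7451, B'=152/255≈0.5961
Max=232/255, Min=152/255, Δ=Max-Min=80/255
L = (Max+Min)/2 = (232+152)/510 = 384/510 = 0.75294… → L = 75.3%
L > 0.5 → S = Δ/(2-Max-Min) = 80/(510-232-152) = 80/126 = 0.63492… → S = 63.5%
(the 1/255 factors cancel in S and H, so raw channel differences can be used)
Max is R' → H = 60 × (((G-B)/Δ) mod 6) = 60 × (((190-152)/80) mod 6)
  38/80 = 0.475
  H = 60 × 0.475 = 28.5° → H = 28.5°
= HSL(28.5°, 63.5%, 75.3%)


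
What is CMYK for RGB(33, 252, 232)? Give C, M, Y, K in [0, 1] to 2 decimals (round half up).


R'=33/255≈0.1294, G'=252/255≈0.9882, B'=232/255≈0.9098
K = 1 - max(R',G',B') = 1 - 252/255 = 3/255 = 0.01176… → 0.01
(1-R'-K)/(1-K) simplifies to (max-R)/max with max = 252:
C = (252-33)/252 = 219/252 = 0.86904… → 0.87
M = (252-252)/252 = 0/252 = 0 → 0.00
Y = (252-232)/252 = 20/252 = 0.07936… → 0.08
= CMYK(0.87, 0.00, 0.08, 0.01)


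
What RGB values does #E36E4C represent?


E3 → 227 (R)
6E → 110 (G)
4C → 76 (B)
= RGB(227, 110, 76)


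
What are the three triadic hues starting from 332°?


Triadic: equally spaced at 120° intervals
H1 = 332°
H2 = (332 + 120) mod 360 = 92°
H3 = (332 + 240) mod 360 = 212°
Triadic = 332°, 92°, 212°


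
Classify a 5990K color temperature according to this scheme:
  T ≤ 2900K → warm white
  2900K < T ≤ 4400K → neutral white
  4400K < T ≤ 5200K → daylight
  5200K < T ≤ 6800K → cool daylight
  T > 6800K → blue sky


Temperature: 5990K
5200K < 5990K ≤ 6800K → cool daylight
Classification: cool daylight


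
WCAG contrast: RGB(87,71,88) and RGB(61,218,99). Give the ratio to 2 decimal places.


Linearize each sRGB channel c=v/255: c/12.92 if c ≤ 0.04045 else ((c+0.055)/1.055)^2.4
L = 0.2126×R_lin + 0.7152×G_lin + 0.0722×B_lin
Color 1 (87,71,88):
  R=87: 87/255≈0.3412 > 0.04045 → ((0.3412+0.055)/1.055)^2.4 ≈ 0.09531
  G=71: 71/255≈0.2784 > 0.04045 → ((0.2784+0.055)/1.055)^2.4 ≈ 0.06301
  B=88: 88/255≈0.3451 > 0.04045 → ((0.3451+0.055)/1.055)^2.4 ≈ 0.09759
  L1 = 0.2126×0.09531 + 0.7152×0.06301 + 0.0722×0.09759 ≈ 0.07237
Color 2 (61,218,99):
  R=61: 61/255≈0.2392 > 0.04045 → ((0.2392+0.055)/1.055)^2.4 ≈ 0.04667
  G=218: 218/255≈0.8549 > 0.04045 → ((0.8549+0.055)/1.055)^2.4 ≈ 0.70110
  B=99: 99/255≈0.3882 > 0.04045 → ((0.3882+0.055)/1.055)^2.4 ≈ 0.12477
  L2 = 0.2126×0.04667 + 0.7152×0.70110 + 0.0722×0.12477 ≈ 0.52036
Lighter = 0.52036, Darker = 0.07237
Ratio = (L_lighter + 0.05) / (L_darker + 0.05)
Ratio = (0.52036 + 0.05) / (0.07237 + 0.05) = 0.57036 / 0.12237 ≈ 4.6608
Ratio ≈ 4.66:1


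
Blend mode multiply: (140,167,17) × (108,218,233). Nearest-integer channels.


Multiply: C = A×B/255, rounded to nearest integer
R: 140×108/255 = 15120/255 ≈ 59.294 → 59
G: 167×218/255 = 36406/255 ≈ 142.769 → 143
B: 17×233/255 = 3961/255 ≈ 15.533 → 16
= RGB(59, 143, 16)


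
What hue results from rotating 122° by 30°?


New hue = (H + rotation) mod 360
New hue = (122 + 30) mod 360
= 152 mod 360
= 152°


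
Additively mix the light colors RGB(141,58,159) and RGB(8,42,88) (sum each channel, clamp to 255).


Additive: each channel = min(255, C₁+C₂)
R: 141+8 = 149 → 149
G: 58+42 = 100 → 100
B: 159+88 = 247 → 247
= RGB(149, 100, 247)


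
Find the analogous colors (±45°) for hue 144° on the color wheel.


Base hue: 144°
Left analog: (144 - 45) mod 360 = 99°
Right analog: (144 + 45) mod 360 = 189°
Analogous hues = 99° and 189°


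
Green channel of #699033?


Color: #699033
R = 69 = 105
G = 90 = 144
B = 33 = 51
Green = 144


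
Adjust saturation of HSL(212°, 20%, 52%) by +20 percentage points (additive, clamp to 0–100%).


Original S = 20%
Adjustment = +20 percentage points
New S = 20 + (20) = 40
Clamp to [0, 100] → 40
= HSL(212°, 40%, 52%)


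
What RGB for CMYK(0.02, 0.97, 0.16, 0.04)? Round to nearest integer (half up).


R = 255 × (1-C) × (1-K) = 255 × 0.98 × 0.96 = 239.904 → 240
G = 255 × (1-M) × (1-K) = 255 × 0.03 × 0.96 = 7.344 → 7
B = 255 × (1-Y) × (1-K) = 255 × 0.84 × 0.96 = 205.632 → 206
= RGB(240, 7, 206)


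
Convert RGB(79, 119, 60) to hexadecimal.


R = 79 → 4F (hex)
G = 119 → 77 (hex)
B = 60 → 3C (hex)
Hex = #4F773C


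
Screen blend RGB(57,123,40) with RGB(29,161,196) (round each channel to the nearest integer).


Screen: C = 255 - (255-A)×(255-B)/255, rounded to nearest integer
R: 255 - (255-57)×(255-29)/255 = 255 - 44748/255 ≈ 255 - 175.482 = 79.518 → 80
G: 255 - (255-123)×(255-161)/255 = 255 - 12408/255 ≈ 255 - 48.659 = 206.341 → 206
B: 255 - (255-40)×(255-196)/255 = 255 - 12685/255 ≈ 255 - 49.745 = 205.255 → 205
= RGB(80, 206, 205)


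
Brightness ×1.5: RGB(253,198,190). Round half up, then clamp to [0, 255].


Multiply each channel by 1.5, round half up, clamp to [0, 255]
R: 253×1.5 = 379.5 → round → 380 → clamp → 255
G: 198×1.5 = 297 → clamp → 255
B: 190×1.5 = 285 → clamp → 255
= RGB(255, 255, 255)


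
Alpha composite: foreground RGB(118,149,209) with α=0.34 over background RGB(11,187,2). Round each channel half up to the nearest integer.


C = α×F + (1-α)×B, with 1-α = 0.66
R: 0.34×118 + 0.66×11 = 40.12 + 7.26 = 47.38 → 47
G: 0.34×149 + 0.66×187 = 50.66 + 123.42 = 174.08 → 174
B: 0.34×209 + 0.66×2 = 71.06 + 1.32 = 72.38 → 72
= RGB(47, 174, 72)


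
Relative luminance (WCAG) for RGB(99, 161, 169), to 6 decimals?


Linearize each channel (sRGB transfer function): c = v/255; c_lin = c/12.92 if c ≤ 0.04045, else ((c+0.055)/1.055)^2.4
  R: 99/255 ≈ 0.388235 > 0.04045 → ((0.388235+0.055)/1.055)^2.4 ≈ 0.124772
  G: 161/255 ≈ 0.631373 > 0.04045 → ((0.631373+0.055)/1.055)^2.4 ≈ 0.356400
  B: 169/255 ≈ 0.662745 > 0.04045 → ((0.662745+0.055)/1.055)^2.4 ≈ 0.396755
R_lin = 0.124772, G_lin = 0.356400, B_lin = 0.396755
L = 0.2126×R + 0.7152×G + 0.0722×B
L = 0.2126×0.124772 + 0.7152×0.356400 + 0.0722×0.396755
L ≈ 0.310070


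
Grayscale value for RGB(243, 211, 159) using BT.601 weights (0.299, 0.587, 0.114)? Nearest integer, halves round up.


Gray = 0.299×R + 0.587×G + 0.114×B
Gray = 0.299×243 + 0.587×211 + 0.114×159
Gray = 72.657 + 123.857 + 18.126
Gray = 214.640 → round half up → 215
Gray = 215


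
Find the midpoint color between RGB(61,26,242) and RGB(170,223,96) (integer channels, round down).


Midpoint: each channel = ⌊(C₁+C₂)/2⌋
R: ⌊(61+170)/2⌋ = 115
G: ⌊(26+223)/2⌋ = 124
B: ⌊(242+96)/2⌋ = 169
= RGB(115, 124, 169)


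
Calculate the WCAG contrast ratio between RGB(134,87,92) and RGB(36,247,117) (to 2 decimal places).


Linearize each sRGB channel c=v/255: c/12.92 if c ≤ 0.04045 else ((c+0.055)/1.055)^2.4
L = 0.2126×R_lin + 0.7152×G_lin + 0.0722×B_lin
Color 1 (134,87,92):
  R=134: 134/255≈0.5255 > 0.04045 → ((0.5255+0.055)/1.055)^2.4 ≈ 0.23840
  G=87: 87/255≈0.3412 > 0.04045 → ((0.3412+0.055)/1.055)^2.4 ≈ 0.09531
  B=92: 92/255≈0.3608 > 0.04045 → ((0.3608+0.055)/1.055)^2.4 ≈ 0.10702
  L1 = 0.2126×0.23840 + 0.7152×0.09531 + 0.0722×0.10702 ≈ 0.12657
Color 2 (36,247,117):
  R=36: 36/255≈0.1412 > 0.04045 → ((0.1412+0.055)/1.055)^2.4 ≈ 0.01764
  G=247: 247/255≈0.9686 > 0.04045 → ((0.9686+0.055)/1.055)^2.4 ≈ 0.93011
  B=117: 117/255≈0.4588 > 0.04045 → ((0.4588+0.055)/1.055)^2.4 ≈ 0.17789
  L2 = 0.2126×0.01764 + 0.7152×0.93011 + 0.0722×0.17789 ≈ 0.68181
Lighter = 0.68181, Darker = 0.12657
Ratio = (L_lighter + 0.05) / (L_darker + 0.05)
Ratio = (0.68181 + 0.05) / (0.12657 + 0.05) = 0.73181 / 0.17657 ≈ 4.1445
Ratio ≈ 4.14:1


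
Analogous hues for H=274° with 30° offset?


Base hue: 274°
Left analog: (274 - 30) mod 360 = 244°
Right analog: (274 + 30) mod 360 = 304°
Analogous hues = 244° and 304°


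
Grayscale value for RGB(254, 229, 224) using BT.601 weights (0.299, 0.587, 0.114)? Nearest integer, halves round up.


Gray = 0.299×R + 0.587×G + 0.114×B
Gray = 0.299×254 + 0.587×229 + 0.114×224
Gray = 75.946 + 134.423 + 25.536
Gray = 235.905 → round half up → 236
Gray = 236


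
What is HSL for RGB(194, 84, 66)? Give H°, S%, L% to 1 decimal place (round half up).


Normalize: R'=194/255≈0.7608, G'=84/255≈0.3294, B'=66/255≈0.2588
Max=194/255, Min=66/255, Δ=Max-Min=128/255
L = (Max+Min)/2 = (194+66)/510 = 260/510 = 0.50980… → L = 51.0%
L > 0.5 → S = Δ/(2-Max-Min) = 128/(510-194-66) = 128/250 = 0.512 → S = 51.2%
(the 1/255 factors cancel in S and H, so raw channel differences can be used)
Max is R' → H = 60 × (((G-B)/Δ) mod 6) = 60 × (((84-66)/128) mod 6)
  18/128 = 0.1406…
  H = 60 × 0.1406… = 8.437…° → H = 8.4°
= HSL(8.4°, 51.2%, 51.0%)


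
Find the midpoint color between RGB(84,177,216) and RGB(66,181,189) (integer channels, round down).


Midpoint: each channel = ⌊(C₁+C₂)/2⌋
R: ⌊(84+66)/2⌋ = 75
G: ⌊(177+181)/2⌋ = 179
B: ⌊(216+189)/2⌋ = 202
= RGB(75, 179, 202)


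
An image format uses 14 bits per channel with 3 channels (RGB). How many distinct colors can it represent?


Total bits = 14 bits/channel × 3 channels = 42 bits
Distinct colors = 2^42
= 4,398,046,511,104 colors


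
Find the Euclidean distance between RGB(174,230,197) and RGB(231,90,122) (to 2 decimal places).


d = √[(R₁-R₂)² + (G₁-G₂)² + (B₁-B₂)²]
d = √[(174-231)² + (230-90)² + (197-122)²]
d = √[3249 + 19600 + 5625]
d = √28474
d ≈ 168.74


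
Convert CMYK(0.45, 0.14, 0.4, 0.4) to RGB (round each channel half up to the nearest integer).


R = 255 × (1-C) × (1-K) = 255 × 0.55 × 0.60 = 84.15 → 84
G = 255 × (1-M) × (1-K) = 255 × 0.86 × 0.60 = 131.58 → 132
B = 255 × (1-Y) × (1-K) = 255 × 0.60 × 0.60 = 91.8 → 92
= RGB(84, 132, 92)


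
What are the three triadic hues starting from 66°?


Triadic: equally spaced at 120° intervals
H1 = 66°
H2 = (66 + 120) mod 360 = 186°
H3 = (66 + 240) mod 360 = 306°
Triadic = 66°, 186°, 306°


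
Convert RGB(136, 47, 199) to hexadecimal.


R = 136 → 88 (hex)
G = 47 → 2F (hex)
B = 199 → C7 (hex)
Hex = #882FC7


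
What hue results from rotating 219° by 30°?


New hue = (H + rotation) mod 360
New hue = (219 + 30) mod 360
= 249 mod 360
= 249°


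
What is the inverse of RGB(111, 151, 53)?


Invert: (255-R, 255-G, 255-B)
R: 255-111 = 144
G: 255-151 = 104
B: 255-53 = 202
= RGB(144, 104, 202)


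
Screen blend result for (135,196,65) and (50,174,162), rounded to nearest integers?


Screen: C = 255 - (255-A)×(255-B)/255, rounded to nearest integer
R: 255 - (255-135)×(255-50)/255 = 255 - 24600/255 ≈ 255 - 96.471 = 158.529 → 159
G: 255 - (255-196)×(255-174)/255 = 255 - 4779/255 ≈ 255 - 18.741 = 236.259 → 236
B: 255 - (255-65)×(255-162)/255 = 255 - 17670/255 ≈ 255 - 69.294 = 185.706 → 186
= RGB(159, 236, 186)


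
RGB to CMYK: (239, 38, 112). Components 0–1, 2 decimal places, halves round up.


R'=239/255≈0.9373, G'=38/255≈0.1490, B'=112/255≈0.4392
K = 1 - max(R',G',B') = 1 - 239/255 = 16/255 = 0.06274… → 0.06
(1-R'-K)/(1-K) simplifies to (max-R)/max with max = 239:
C = (239-239)/239 = 0/239 = 0 → 0.00
M = (239-38)/239 = 201/239 = 0.84100… → 0.84
Y = (239-112)/239 = 127/239 = 0.53138… → 0.53
= CMYK(0.00, 0.84, 0.53, 0.06)


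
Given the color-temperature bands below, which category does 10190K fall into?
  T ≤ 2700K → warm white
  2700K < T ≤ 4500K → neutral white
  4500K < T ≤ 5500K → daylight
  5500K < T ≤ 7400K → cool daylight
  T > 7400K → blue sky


Temperature: 10190K
10190K > 7400K → blue sky
Classification: blue sky


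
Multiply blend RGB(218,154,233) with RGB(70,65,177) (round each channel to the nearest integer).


Multiply: C = A×B/255, rounded to nearest integer
R: 218×70/255 = 15260/255 ≈ 59.843 → 60
G: 154×65/255 = 10010/255 ≈ 39.255 → 39
B: 233×177/255 = 41241/255 ≈ 161.729 → 162
= RGB(60, 39, 162)


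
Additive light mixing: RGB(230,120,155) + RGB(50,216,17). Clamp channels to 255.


Additive: each channel = min(255, C₁+C₂)
R: 230+50 = 280 → 255
G: 120+216 = 336 → 255
B: 155+17 = 172 → 172
= RGB(255, 255, 172)


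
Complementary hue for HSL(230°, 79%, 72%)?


Complement = opposite side of color wheel = hue + 180°
H' = (230 + 180) mod 360 = 50°
S and L unchanged.
= HSL(50°, 79%, 72%)


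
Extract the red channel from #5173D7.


Color: #5173D7
R = 51 = 81
G = 73 = 115
B = D7 = 215
Red = 81


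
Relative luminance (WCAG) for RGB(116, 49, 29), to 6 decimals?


Linearize each channel (sRGB transfer function): c = v/255; c_lin = c/12.92 if c ≤ 0.04045, else ((c+0.055)/1.055)^2.4
  R: 116/255 ≈ 0.454902 > 0.04045 → ((0.454902+0.055)/1.055)^2.4 ≈ 0.174647
  G: 49/255 ≈ 0.192157 > 0.04045 → ((0.192157+0.055)/1.055)^2.4 ≈ 0.030713
  B: 29/255 ≈ 0.113725 > 0.04045 → ((0.113725+0.055)/1.055)^2.4 ≈ 0.012286
R_lin = 0.174647, G_lin = 0.030713, B_lin = 0.012286
L = 0.2126×R + 0.7152×G + 0.0722×B
L = 0.2126×0.174647 + 0.7152×0.030713 + 0.0722×0.012286
L ≈ 0.059983


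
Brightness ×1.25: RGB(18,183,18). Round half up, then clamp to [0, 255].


Multiply each channel by 1.25, round half up, clamp to [0, 255]
R: 18×1.25 = 22.5 → round → 23
G: 183×1.25 = 228.75 → round → 229
B: 18×1.25 = 22.5 → round → 23
= RGB(23, 229, 23)


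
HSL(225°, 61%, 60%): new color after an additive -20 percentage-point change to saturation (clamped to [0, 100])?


Original S = 61%
Adjustment = -20 percentage points
New S = 61 + (-20) = 41
Clamp to [0, 100] → 41
= HSL(225°, 41%, 60%)


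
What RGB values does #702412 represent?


70 → 112 (R)
24 → 36 (G)
12 → 18 (B)
= RGB(112, 36, 18)


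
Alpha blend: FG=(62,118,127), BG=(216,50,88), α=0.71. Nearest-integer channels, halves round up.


C = α×F + (1-α)×B, with 1-α = 0.29
R: 0.71×62 + 0.29×216 = 44.02 + 62.64 = 106.66 → 107
G: 0.71×118 + 0.29×50 = 83.78 + 14.50 = 98.28 → 98
B: 0.71×127 + 0.29×88 = 90.17 + 25.52 = 115.69 → 116
= RGB(107, 98, 116)


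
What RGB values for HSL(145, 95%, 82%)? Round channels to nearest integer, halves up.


H=145°, S=0.95, L=0.82
C = (1-|2L-1|)×S = (1-|0.64|)×0.95 = 0.342
H' = H/60 = 145/60 ≈ 2.4167; X = C×(1-|H' mod 2 - 1|) = 0.1425
m = L - C/2 = 0.82 - 0.171 = 0.649
Sector ⌊H'⌋ = 2 → (R',G',B') = (0.0, 0.342, 0.1425)
RGB = ((R'+m)×255, (G'+m)×255, (B'+m)×255) = (165.495, 252.705, 201.8325)
Round half up → RGB(165, 253, 202)


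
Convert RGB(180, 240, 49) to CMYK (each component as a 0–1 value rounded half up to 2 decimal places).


R'=180/255≈0.7059, G'=240/255≈0.9412, B'=49/255≈0.1922
K = 1 - max(R',G',B') = 1 - 240/255 = 15/255 = 0.05882… → 0.06
(1-R'-K)/(1-K) simplifies to (max-R)/max with max = 240:
C = (240-180)/240 = 60/240 = 0.25 → 0.25
M = (240-240)/240 = 0/240 = 0 → 0.00
Y = (240-49)/240 = 191/240 = 0.79583… → 0.80
= CMYK(0.25, 0.00, 0.80, 0.06)


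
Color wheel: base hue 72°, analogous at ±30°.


Base hue: 72°
Left analog: (72 - 30) mod 360 = 42°
Right analog: (72 + 30) mod 360 = 102°
Analogous hues = 42° and 102°


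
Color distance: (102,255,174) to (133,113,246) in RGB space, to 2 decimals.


d = √[(R₁-R₂)² + (G₁-G₂)² + (B₁-B₂)²]
d = √[(102-133)² + (255-113)² + (174-246)²]
d = √[961 + 20164 + 5184]
d = √26309
d ≈ 162.20


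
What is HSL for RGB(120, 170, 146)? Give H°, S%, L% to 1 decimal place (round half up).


Normalize: R'=120/255≈0.4706, G'=170/255≈0.6667, B'=146/255≈0.5725
Max=170/255, Min=120/255, Δ=Max-Min=50/255
L = (Max+Min)/2 = (170+120)/510 = 290/510 = 0.56862… → L = 56.9%
L > 0.5 → S = Δ/(2-Max-Min) = 50/(510-170-120) = 50/220 = 0.22727… → S = 22.7%
(the 1/255 factors cancel in S and H, so raw channel differences can be used)
Max is G' → H = 60 × ((B-R)/Δ + 2) = 60 × ((146-120)/50 + 2)
  26/50 + 2 = 0.52 + 2 = 2.52
  H = 60 × 2.52 = 151.2° → H = 151.2°
= HSL(151.2°, 22.7%, 56.9%)


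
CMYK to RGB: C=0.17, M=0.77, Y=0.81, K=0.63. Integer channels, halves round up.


R = 255 × (1-C) × (1-K) = 255 × 0.83 × 0.37 = 78.3105 → 78
G = 255 × (1-M) × (1-K) = 255 × 0.23 × 0.37 = 21.7005 → 22
B = 255 × (1-Y) × (1-K) = 255 × 0.19 × 0.37 = 17.9265 → 18
= RGB(78, 22, 18)


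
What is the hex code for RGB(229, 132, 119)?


R = 229 → E5 (hex)
G = 132 → 84 (hex)
B = 119 → 77 (hex)
Hex = #E58477


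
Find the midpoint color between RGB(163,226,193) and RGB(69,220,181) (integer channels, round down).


Midpoint: each channel = ⌊(C₁+C₂)/2⌋
R: ⌊(163+69)/2⌋ = 116
G: ⌊(226+220)/2⌋ = 223
B: ⌊(193+181)/2⌋ = 187
= RGB(116, 223, 187)


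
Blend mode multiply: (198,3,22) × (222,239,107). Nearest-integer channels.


Multiply: C = A×B/255, rounded to nearest integer
R: 198×222/255 = 43956/255 ≈ 172.376 → 172
G: 3×239/255 = 717/255 ≈ 2.812 → 3
B: 22×107/255 = 2354/255 ≈ 9.231 → 9
= RGB(172, 3, 9)


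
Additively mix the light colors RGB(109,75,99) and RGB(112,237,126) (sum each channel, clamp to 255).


Additive: each channel = min(255, C₁+C₂)
R: 109+112 = 221 → 221
G: 75+237 = 312 → 255
B: 99+126 = 225 → 225
= RGB(221, 255, 225)


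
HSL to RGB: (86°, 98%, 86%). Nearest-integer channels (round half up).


H=86°, S=0.98, L=0.86
C = (1-|2L-1|)×S = (1-|0.72|)×0.98 = 0.2744
H' = H/60 = 86/60 ≈ 1.4333; X = C×(1-|H' mod 2 - 1|) ≈ 0.1555
m = L - C/2 = 0.86 - 0.1372 = 0.7228
Sector ⌊H'⌋ = 1 → (R',G',B') = (≈0.1555, 0.2744, 0.0)
RGB = ((R'+m)×255, (G'+m)×255, (B'+m)×255) = (223.9648, 254.286, 184.314)
Round half up → RGB(224, 254, 184)


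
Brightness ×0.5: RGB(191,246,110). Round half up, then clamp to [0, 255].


Multiply each channel by 0.5, round half up, clamp to [0, 255]
R: 191×0.5 = 95.5 → round → 96
G: 246×0.5 = 123
B: 110×0.5 = 55
= RGB(96, 123, 55)


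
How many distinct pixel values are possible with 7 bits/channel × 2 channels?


Total bits = 7 bits/channel × 2 channels = 14 bits
Distinct pixel values = 2^14
= 16,384 pixel values


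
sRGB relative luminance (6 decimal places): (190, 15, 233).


Linearize each channel (sRGB transfer function): c = v/255; c_lin = c/12.92 if c ≤ 0.04045, else ((c+0.055)/1.055)^2.4
  R: 190/255 ≈ 0.745098 > 0.04045 → ((0.745098+0.055)/1.055)^2.4 ≈ 0.514918
  G: 15/255 ≈ 0.058824 > 0.04045 → ((0.058824+0.055)/1.055)^2.4 ≈ 0.004777
  B: 233/255 ≈ 0.913725 > 0.04045 → ((0.913725+0.055)/1.055)^2.4 ≈ 0.814847
R_lin = 0.514918, G_lin = 0.004777, B_lin = 0.814847
L = 0.2126×R + 0.7152×G + 0.0722×B
L = 0.2126×0.514918 + 0.7152×0.004777 + 0.0722×0.814847
L ≈ 0.171720


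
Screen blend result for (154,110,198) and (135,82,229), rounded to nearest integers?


Screen: C = 255 - (255-A)×(255-B)/255, rounded to nearest integer
R: 255 - (255-154)×(255-135)/255 = 255 - 12120/255 ≈ 255 - 47.529 = 207.471 → 207
G: 255 - (255-110)×(255-82)/255 = 255 - 25085/255 ≈ 255 - 98.373 = 156.627 → 157
B: 255 - (255-198)×(255-229)/255 = 255 - 1482/255 ≈ 255 - 5.812 = 249.188 → 249
= RGB(207, 157, 249)


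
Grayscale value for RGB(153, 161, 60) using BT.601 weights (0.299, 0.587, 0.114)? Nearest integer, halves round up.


Gray = 0.299×R + 0.587×G + 0.114×B
Gray = 0.299×153 + 0.587×161 + 0.114×60
Gray = 45.747 + 94.507 + 6.840
Gray = 147.094 → round half up → 147
Gray = 147


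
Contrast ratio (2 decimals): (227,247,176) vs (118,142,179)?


Linearize each sRGB channel c=v/255: c/12.92 if c ≤ 0.04045 else ((c+0.055)/1.055)^2.4
L = 0.2126×R_lin + 0.7152×G_lin + 0.0722×B_lin
Color 1 (227,247,176):
  R=227: 227/255≈0.8902 > 0.04045 → ((0.8902+0.055)/1.055)^2.4 ≈ 0.76815
  G=247: 247/255≈0.9686 > 0.04045 → ((0.9686+0.055)/1.055)^2.4 ≈ 0.93011
  B=176: 176/255≈0.6902 > 0.04045 → ((0.6902+0.055)/1.055)^2.4 ≈ 0.43415
  L1 = 0.2126×0.76815 + 0.7152×0.93011 + 0.0722×0.43415 ≈ 0.85987
Color 2 (118,142,179):
  R=118: 118/255≈0.4627 > 0.04045 → ((0.4627+0.055)/1.055)^2.4 ≈ 0.18116
  G=142: 142/255≈0.5569 > 0.04045 → ((0.5569+0.055)/1.055)^2.4 ≈ 0.27050
  B=179: 179/255≈0.7020 > 0.04045 → ((0.7020+0.055)/1.055)^2.4 ≈ 0.45079
  L2 = 0.2126×0.18116 + 0.7152×0.27050 + 0.0722×0.45079 ≈ 0.26452
Lighter = 0.85987, Darker = 0.26452
Ratio = (L_lighter + 0.05) / (L_darker + 0.05)
Ratio = (0.85987 + 0.05) / (0.26452 + 0.05) = 0.90987 / 0.31452 ≈ 2.8929
Ratio ≈ 2.89:1


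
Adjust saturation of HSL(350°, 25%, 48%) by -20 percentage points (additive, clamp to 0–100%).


Original S = 25%
Adjustment = -20 percentage points
New S = 25 + (-20) = 5
Clamp to [0, 100] → 5
= HSL(350°, 5%, 48%)


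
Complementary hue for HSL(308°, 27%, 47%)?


Complement = opposite side of color wheel = hue + 180°
H' = (308 + 180) mod 360 = 128°
S and L unchanged.
= HSL(128°, 27%, 47%)


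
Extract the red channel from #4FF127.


Color: #4FF127
R = 4F = 79
G = F1 = 241
B = 27 = 39
Red = 79


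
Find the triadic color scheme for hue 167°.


Triadic: equally spaced at 120° intervals
H1 = 167°
H2 = (167 + 120) mod 360 = 287°
H3 = (167 + 240) mod 360 = 47°
Triadic = 167°, 287°, 47°


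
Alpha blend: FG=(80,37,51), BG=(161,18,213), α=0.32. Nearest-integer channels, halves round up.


C = α×F + (1-α)×B, with 1-α = 0.68
R: 0.32×80 + 0.68×161 = 25.60 + 109.48 = 135.08 → 135
G: 0.32×37 + 0.68×18 = 11.84 + 12.24 = 24.08 → 24
B: 0.32×51 + 0.68×213 = 16.32 + 144.84 = 161.16 → 161
= RGB(135, 24, 161)


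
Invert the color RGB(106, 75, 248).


Invert: (255-R, 255-G, 255-B)
R: 255-106 = 149
G: 255-75 = 180
B: 255-248 = 7
= RGB(149, 180, 7)


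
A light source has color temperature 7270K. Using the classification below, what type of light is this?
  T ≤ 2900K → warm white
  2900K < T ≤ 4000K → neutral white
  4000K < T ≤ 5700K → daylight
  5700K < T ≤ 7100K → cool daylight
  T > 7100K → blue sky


Temperature: 7270K
7270K > 7100K → blue sky
Classification: blue sky


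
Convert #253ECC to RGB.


25 → 37 (R)
3E → 62 (G)
CC → 204 (B)
= RGB(37, 62, 204)


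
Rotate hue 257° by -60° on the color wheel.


New hue = (H + rotation) mod 360
New hue = (257 -60) mod 360
= 197 mod 360
= 197°


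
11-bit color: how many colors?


Colors = 2^bits = 2^11
= 2,048 colors


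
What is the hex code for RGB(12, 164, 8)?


R = 12 → 0C (hex)
G = 164 → A4 (hex)
B = 8 → 08 (hex)
Hex = #0CA408


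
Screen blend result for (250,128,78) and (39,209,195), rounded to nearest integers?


Screen: C = 255 - (255-A)×(255-B)/255, rounded to nearest integer
R: 255 - (255-250)×(255-39)/255 = 255 - 1080/255 ≈ 255 - 4.235 = 250.765 → 251
G: 255 - (255-128)×(255-209)/255 = 255 - 5842/255 ≈ 255 - 22.910 = 232.090 → 232
B: 255 - (255-78)×(255-195)/255 = 255 - 10620/255 ≈ 255 - 41.647 = 213.353 → 213
= RGB(251, 232, 213)


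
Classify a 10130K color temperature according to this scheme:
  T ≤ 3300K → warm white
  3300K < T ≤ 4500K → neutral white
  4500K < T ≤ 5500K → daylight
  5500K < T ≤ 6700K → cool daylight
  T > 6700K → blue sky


Temperature: 10130K
10130K > 6700K → blue sky
Classification: blue sky


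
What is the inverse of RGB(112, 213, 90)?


Invert: (255-R, 255-G, 255-B)
R: 255-112 = 143
G: 255-213 = 42
B: 255-90 = 165
= RGB(143, 42, 165)


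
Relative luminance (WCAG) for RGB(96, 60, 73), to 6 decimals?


Linearize each channel (sRGB transfer function): c = v/255; c_lin = c/12.92 if c ≤ 0.04045, else ((c+0.055)/1.055)^2.4
  R: 96/255 ≈ 0.376471 > 0.04045 → ((0.376471+0.055)/1.055)^2.4 ≈ 0.116971
  G: 60/255 ≈ 0.235294 > 0.04045 → ((0.235294+0.055)/1.055)^2.4 ≈ 0.045186
  B: 73/255 ≈ 0.286275 > 0.04045 → ((0.286275+0.055)/1.055)^2.4 ≈ 0.066626
R_lin = 0.116971, G_lin = 0.045186, B_lin = 0.066626
L = 0.2126×R + 0.7152×G + 0.0722×B
L = 0.2126×0.116971 + 0.7152×0.045186 + 0.0722×0.066626
L ≈ 0.061996


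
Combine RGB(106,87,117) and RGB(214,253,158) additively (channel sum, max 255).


Additive: each channel = min(255, C₁+C₂)
R: 106+214 = 320 → 255
G: 87+253 = 340 → 255
B: 117+158 = 275 → 255
= RGB(255, 255, 255)


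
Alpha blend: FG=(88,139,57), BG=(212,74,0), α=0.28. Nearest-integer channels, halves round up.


C = α×F + (1-α)×B, with 1-α = 0.72
R: 0.28×88 + 0.72×212 = 24.64 + 152.64 = 177.28 → 177
G: 0.28×139 + 0.72×74 = 38.92 + 53.28 = 92.20 → 92
B: 0.28×57 + 0.72×0 = 15.96 + 0.00 = 15.96 → 16
= RGB(177, 92, 16)


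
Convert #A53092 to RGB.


A5 → 165 (R)
30 → 48 (G)
92 → 146 (B)
= RGB(165, 48, 146)


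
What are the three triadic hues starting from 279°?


Triadic: equally spaced at 120° intervals
H1 = 279°
H2 = (279 + 120) mod 360 = 39°
H3 = (279 + 240) mod 360 = 159°
Triadic = 279°, 39°, 159°


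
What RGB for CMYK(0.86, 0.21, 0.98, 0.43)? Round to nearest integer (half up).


R = 255 × (1-C) × (1-K) = 255 × 0.14 × 0.57 = 20.349 → 20
G = 255 × (1-M) × (1-K) = 255 × 0.79 × 0.57 = 114.8265 → 115
B = 255 × (1-Y) × (1-K) = 255 × 0.02 × 0.57 = 2.907 → 3
= RGB(20, 115, 3)


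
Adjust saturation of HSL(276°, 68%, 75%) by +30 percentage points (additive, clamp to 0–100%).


Original S = 68%
Adjustment = +30 percentage points
New S = 68 + (30) = 98
Clamp to [0, 100] → 98
= HSL(276°, 98%, 75%)


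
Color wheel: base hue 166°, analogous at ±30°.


Base hue: 166°
Left analog: (166 - 30) mod 360 = 136°
Right analog: (166 + 30) mod 360 = 196°
Analogous hues = 136° and 196°


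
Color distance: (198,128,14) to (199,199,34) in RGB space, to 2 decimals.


d = √[(R₁-R₂)² + (G₁-G₂)² + (B₁-B₂)²]
d = √[(198-199)² + (128-199)² + (14-34)²]
d = √[1 + 5041 + 400]
d = √5442
d ≈ 73.77


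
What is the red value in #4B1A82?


Color: #4B1A82
R = 4B = 75
G = 1A = 26
B = 82 = 130
Red = 75


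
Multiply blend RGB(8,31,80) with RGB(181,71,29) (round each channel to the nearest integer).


Multiply: C = A×B/255, rounded to nearest integer
R: 8×181/255 = 1448/255 ≈ 5.678 → 6
G: 31×71/255 = 2201/255 ≈ 8.631 → 9
B: 80×29/255 = 2320/255 ≈ 9.098 → 9
= RGB(6, 9, 9)


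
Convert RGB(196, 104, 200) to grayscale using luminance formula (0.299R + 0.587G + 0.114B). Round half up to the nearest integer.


Gray = 0.299×R + 0.587×G + 0.114×B
Gray = 0.299×196 + 0.587×104 + 0.114×200
Gray = 58.604 + 61.048 + 22.800
Gray = 142.452 → round half up → 142
Gray = 142


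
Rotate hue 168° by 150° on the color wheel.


New hue = (H + rotation) mod 360
New hue = (168 + 150) mod 360
= 318 mod 360
= 318°


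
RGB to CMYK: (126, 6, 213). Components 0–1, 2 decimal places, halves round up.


R'=126/255≈0.4941, G'=6/255≈0.0235, B'=213/255≈0.8353
K = 1 - max(R',G',B') = 1 - 213/255 = 42/255 = 0.16470… → 0.16
(1-R'-K)/(1-K) simplifies to (max-R)/max with max = 213:
C = (213-126)/213 = 87/213 = 0.40845… → 0.41
M = (213-6)/213 = 207/213 = 0.97183… → 0.97
Y = (213-213)/213 = 0/213 = 0 → 0.00
= CMYK(0.41, 0.97, 0.00, 0.16)


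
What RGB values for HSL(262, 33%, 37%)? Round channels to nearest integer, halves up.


H=262°, S=0.33, L=0.37
C = (1-|2L-1|)×S = (1-|-0.26|)×0.33 = 0.2442
H' = H/60 = 262/60 ≈ 4.3667; X = C×(1-|H' mod 2 - 1|) = 0.08954
m = L - C/2 = 0.37 - 0.1221 = 0.2479
Sector ⌊H'⌋ = 4 → (R',G',B') = (0.08954, 0.0, 0.2442)
RGB = ((R'+m)×255, (G'+m)×255, (B'+m)×255) = (86.0472, 63.2145, 125.4855)
Round half up → RGB(86, 63, 125)


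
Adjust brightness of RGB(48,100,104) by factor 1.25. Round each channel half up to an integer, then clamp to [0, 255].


Multiply each channel by 1.25, round half up, clamp to [0, 255]
R: 48×1.25 = 60
G: 100×1.25 = 125
B: 104×1.25 = 130
= RGB(60, 125, 130)


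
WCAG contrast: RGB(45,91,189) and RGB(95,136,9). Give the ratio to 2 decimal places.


Linearize each sRGB channel c=v/255: c/12.92 if c ≤ 0.04045 else ((c+0.055)/1.055)^2.4
L = 0.2126×R_lin + 0.7152×G_lin + 0.0722×B_lin
Color 1 (45,91,189):
  R=45: 45/255≈0.1765 > 0.04045 → ((0.1765+0.055)/1.055)^2.4 ≈ 0.02624
  G=91: 91/255≈0.3569 > 0.04045 → ((0.3569+0.055)/1.055)^2.4 ≈ 0.10462
  B=189: 189/255≈0.7412 > 0.04045 → ((0.7412+0.055)/1.055)^2.4 ≈ 0.50888
  L1 = 0.2126×0.02624 + 0.7152×0.10462 + 0.0722×0.50888 ≈ 0.11714
Color 2 (95,136,9):
  R=95: 95/255≈0.3725 > 0.04045 → ((0.3725+0.055)/1.055)^2.4 ≈ 0.11444
  G=136: 136/255≈0.5333 > 0.04045 → ((0.5333+0.055)/1.055)^2.4 ≈ 0.24620
  B=9: 9/255≈0.0353 ≤ 0.04045 → 0.0353/12.92 ≈ 0.00273
  L2 = 0.2126×0.11444 + 0.7152×0.24620 + 0.0722×0.00273 ≈ 0.20061
Lighter = 0.20061, Darker = 0.11714
Ratio = (L_lighter + 0.05) / (L_darker + 0.05)
Ratio = (0.20061 + 0.05) / (0.11714 + 0.05) = 0.25061 / 0.16714 ≈ 1.4994
Ratio ≈ 1.50:1


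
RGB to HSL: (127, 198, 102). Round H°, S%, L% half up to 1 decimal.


Normalize: R'=127/255≈0.4980, G'=198/255≈0.7765, B'=102/255≈0.4000
Max=198/255, Min=102/255, Δ=Max-Min=96/255
L = (Max+Min)/2 = (198+102)/510 = 300/510 = 0.58823… → L = 58.8%
L > 0.5 → S = Δ/(2-Max-Min) = 96/(510-198-102) = 96/210 = 0.45714… → S = 45.7%
(the 1/255 factors cancel in S and H, so raw channel differences can be used)
Max is G' → H = 60 × ((B-R)/Δ + 2) = 60 × ((102-127)/96 + 2)
  -25/96 + 2 = -0.2604… + 2 = 1.7395…
  H = 60 × 1.7395… = 104.375° → H = 104.4°
= HSL(104.4°, 45.7%, 58.8%)


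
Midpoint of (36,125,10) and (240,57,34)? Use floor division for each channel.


Midpoint: each channel = ⌊(C₁+C₂)/2⌋
R: ⌊(36+240)/2⌋ = 138
G: ⌊(125+57)/2⌋ = 91
B: ⌊(10+34)/2⌋ = 22
= RGB(138, 91, 22)


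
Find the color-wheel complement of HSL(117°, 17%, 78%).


Complement = opposite side of color wheel = hue + 180°
H' = (117 + 180) mod 360 = 297°
S and L unchanged.
= HSL(297°, 17%, 78%)


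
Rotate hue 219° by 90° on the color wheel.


New hue = (H + rotation) mod 360
New hue = (219 + 90) mod 360
= 309 mod 360
= 309°


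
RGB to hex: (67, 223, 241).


R = 67 → 43 (hex)
G = 223 → DF (hex)
B = 241 → F1 (hex)
Hex = #43DFF1


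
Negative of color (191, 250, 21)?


Invert: (255-R, 255-G, 255-B)
R: 255-191 = 64
G: 255-250 = 5
B: 255-21 = 234
= RGB(64, 5, 234)


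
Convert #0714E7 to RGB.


07 → 7 (R)
14 → 20 (G)
E7 → 231 (B)
= RGB(7, 20, 231)


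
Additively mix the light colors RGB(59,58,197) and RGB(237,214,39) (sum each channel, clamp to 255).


Additive: each channel = min(255, C₁+C₂)
R: 59+237 = 296 → 255
G: 58+214 = 272 → 255
B: 197+39 = 236 → 236
= RGB(255, 255, 236)


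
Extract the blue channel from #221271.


Color: #221271
R = 22 = 34
G = 12 = 18
B = 71 = 113
Blue = 113


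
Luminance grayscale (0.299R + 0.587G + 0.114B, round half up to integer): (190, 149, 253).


Gray = 0.299×R + 0.587×G + 0.114×B
Gray = 0.299×190 + 0.587×149 + 0.114×253
Gray = 56.810 + 87.463 + 28.842
Gray = 173.115 → round half up → 173
Gray = 173


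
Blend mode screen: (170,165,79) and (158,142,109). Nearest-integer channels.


Screen: C = 255 - (255-A)×(255-B)/255, rounded to nearest integer
R: 255 - (255-170)×(255-158)/255 = 255 - 8245/255 ≈ 255 - 32.333 = 222.667 → 223
G: 255 - (255-165)×(255-142)/255 = 255 - 10170/255 ≈ 255 - 39.882 = 215.118 → 215
B: 255 - (255-79)×(255-109)/255 = 255 - 25696/255 ≈ 255 - 100.769 = 154.231 → 154
= RGB(223, 215, 154)


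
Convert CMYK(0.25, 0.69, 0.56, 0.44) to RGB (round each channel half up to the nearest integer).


R = 255 × (1-C) × (1-K) = 255 × 0.75 × 0.56 = 107.1 → 107
G = 255 × (1-M) × (1-K) = 255 × 0.31 × 0.56 = 44.268 → 44
B = 255 × (1-Y) × (1-K) = 255 × 0.44 × 0.56 = 62.832 → 63
= RGB(107, 44, 63)


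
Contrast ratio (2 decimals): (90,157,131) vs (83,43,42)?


Linearize each sRGB channel c=v/255: c/12.92 if c ≤ 0.04045 else ((c+0.055)/1.055)^2.4
L = 0.2126×R_lin + 0.7152×G_lin + 0.0722×B_lin
Color 1 (90,157,131):
  R=90: 90/255≈0.3529 > 0.04045 → ((0.3529+0.055)/1.055)^2.4 ≈ 0.10224
  G=157: 157/255≈0.6157 > 0.04045 → ((0.6157+0.055)/1.055)^2.4 ≈ 0.33716
  B=131: 131/255≈0.5137 > 0.04045 → ((0.5137+0.055)/1.055)^2.4 ≈ 0.22697
  L1 = 0.2126×0.10224 + 0.7152×0.33716 + 0.0722×0.22697 ≈ 0.27926
Color 2 (83,43,42):
  R=83: 83/255≈0.3255 > 0.04045 → ((0.3255+0.055)/1.055)^2.4 ≈ 0.08650
  G=43: 43/255≈0.1686 > 0.04045 → ((0.1686+0.055)/1.055)^2.4 ≈ 0.02416
  B=42: 42/255≈0.1647 > 0.04045 → ((0.1647+0.055)/1.055)^2.4 ≈ 0.02315
  L2 = 0.2126×0.08650 + 0.7152×0.02416 + 0.0722×0.02315 ≈ 0.03734
Lighter = 0.27926, Darker = 0.03734
Ratio = (L_lighter + 0.05) / (L_darker + 0.05)
Ratio = (0.27926 + 0.05) / (0.03734 + 0.05) = 0.32926 / 0.08734 ≈ 3.7699
Ratio ≈ 3.77:1


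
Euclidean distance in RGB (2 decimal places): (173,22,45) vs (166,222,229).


d = √[(R₁-R₂)² + (G₁-G₂)² + (B₁-B₂)²]
d = √[(173-166)² + (22-222)² + (45-229)²]
d = √[49 + 40000 + 33856]
d = √73905
d ≈ 271.85


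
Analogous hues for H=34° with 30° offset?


Base hue: 34°
Left analog: (34 - 30) mod 360 = 4°
Right analog: (34 + 30) mod 360 = 64°
Analogous hues = 4° and 64°


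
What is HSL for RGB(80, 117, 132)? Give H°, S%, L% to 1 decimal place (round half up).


Normalize: R'=80/255≈0.3137, G'=117/255≈0.4588, B'=132/255≈0.5176
Max=132/255, Min=80/255, Δ=Max-Min=52/255
L = (Max+Min)/2 = (132+80)/510 = 212/510 = 0.41568… → L = 41.6%
L ≤ 0.5 → S = Δ/(Max+Min) = 52/(132+80) = 52/212 = 0.24528… → S = 24.5%
(the 1/255 factors cancel in S and H, so raw channel differences can be used)
Max is B' → H = 60 × ((R-G)/Δ + 4) = 60 × ((80-117)/52 + 4)
  -37/52 + 4 = -0.7115… + 4 = 3.2884…
  H = 60 × 3.2884… = 197.307…° → H = 197.3°
= HSL(197.3°, 24.5%, 41.6%)


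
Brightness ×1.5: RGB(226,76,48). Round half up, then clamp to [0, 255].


Multiply each channel by 1.5, round half up, clamp to [0, 255]
R: 226×1.5 = 339 → clamp → 255
G: 76×1.5 = 114
B: 48×1.5 = 72
= RGB(255, 114, 72)


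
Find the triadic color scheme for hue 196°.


Triadic: equally spaced at 120° intervals
H1 = 196°
H2 = (196 + 120) mod 360 = 316°
H3 = (196 + 240) mod 360 = 76°
Triadic = 196°, 316°, 76°


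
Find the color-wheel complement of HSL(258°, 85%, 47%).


Complement = opposite side of color wheel = hue + 180°
H' = (258 + 180) mod 360 = 78°
S and L unchanged.
= HSL(78°, 85%, 47%)


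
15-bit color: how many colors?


Colors = 2^bits = 2^15
= 32,768 colors


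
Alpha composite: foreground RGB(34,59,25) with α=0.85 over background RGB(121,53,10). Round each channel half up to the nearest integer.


C = α×F + (1-α)×B, with 1-α = 0.15
R: 0.85×34 + 0.15×121 = 28.90 + 18.15 = 47.05 → 47
G: 0.85×59 + 0.15×53 = 50.15 + 7.95 = 58.10 → 58
B: 0.85×25 + 0.15×10 = 21.25 + 1.50 = 22.75 → 23
= RGB(47, 58, 23)


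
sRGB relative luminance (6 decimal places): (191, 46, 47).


Linearize each channel (sRGB transfer function): c = v/255; c_lin = c/12.92 if c ≤ 0.04045, else ((c+0.055)/1.055)^2.4
  R: 191/255 ≈ 0.749020 > 0.04045 → ((0.749020+0.055)/1.055)^2.4 ≈ 0.520996
  G: 46/255 ≈ 0.180392 > 0.04045 → ((0.180392+0.055)/1.055)^2.4 ≈ 0.027321
  B: 47/255 ≈ 0.184314 > 0.04045 → ((0.184314+0.055)/1.055)^2.4 ≈ 0.028426
R_lin = 0.520996, G_lin = 0.027321, B_lin = 0.028426
L = 0.2126×R + 0.7152×G + 0.0722×B
L = 0.2126×0.520996 + 0.7152×0.027321 + 0.0722×0.028426
L ≈ 0.132356


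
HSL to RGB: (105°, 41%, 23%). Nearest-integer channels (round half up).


H=105°, S=0.41, L=0.23
C = (1-|2L-1|)×S = (1-|-0.54|)×0.41 = 0.1886
H' = H/60 = 105/60 ≈ 1.7500; X = C×(1-|H' mod 2 - 1|) = 0.04715
m = L - C/2 = 0.23 - 0.0943 = 0.1357
Sector ⌊H'⌋ = 1 → (R',G',B') = (0.04715, 0.1886, 0.0)
RGB = ((R'+m)×255, (G'+m)×255, (B'+m)×255) = (46.62675, 82.6965, 34.6035)
Round half up → RGB(47, 83, 35)


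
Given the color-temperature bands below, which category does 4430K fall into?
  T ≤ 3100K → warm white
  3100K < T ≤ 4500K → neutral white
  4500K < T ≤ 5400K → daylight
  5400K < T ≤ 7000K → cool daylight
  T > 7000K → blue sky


Temperature: 4430K
3100K < 4430K ≤ 4500K → neutral white
Classification: neutral white


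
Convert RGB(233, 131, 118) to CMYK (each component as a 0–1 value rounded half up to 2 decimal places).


R'=233/255≈0.9137, G'=131/255≈0.5137, B'=118/255≈0.4627
K = 1 - max(R',G',B') = 1 - 233/255 = 22/255 = 0.08627… → 0.09
(1-R'-K)/(1-K) simplifies to (max-R)/max with max = 233:
C = (233-233)/233 = 0/233 = 0 → 0.00
M = (233-131)/233 = 102/233 = 0.43776… → 0.44
Y = (233-118)/233 = 115/233 = 0.49356… → 0.49
= CMYK(0.00, 0.44, 0.49, 0.09)
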